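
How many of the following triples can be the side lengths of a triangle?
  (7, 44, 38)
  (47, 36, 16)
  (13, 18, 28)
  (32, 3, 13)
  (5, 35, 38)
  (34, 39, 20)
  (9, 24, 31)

(7,38,44): 7+38 > 44 → valid
(16,36,47): 16+36 > 47 → valid
(13,18,28): 13+18 > 28 → valid
(3,13,32): 3+13 ≤ 32 → not valid
(5,35,38): 5+35 > 38 → valid
(20,34,39): 20+34 > 39 → valid
(9,24,31): 9+24 > 31 → valid
6 of the 7 triples form a triangle.

6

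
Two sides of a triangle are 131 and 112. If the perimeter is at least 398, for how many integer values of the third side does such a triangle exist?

88

Triangle inequality: 19 < x < 243. Perimeter ≥ 398 gives x ≥ 398 − 131 − 112 = 155.
So 155 ≤ x < 243; integers 155 through 242: 88 values.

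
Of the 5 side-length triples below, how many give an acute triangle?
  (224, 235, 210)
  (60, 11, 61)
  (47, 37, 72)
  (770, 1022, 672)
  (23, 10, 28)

1

(224,235,210): 210²+224² = 94276 > 55225 = 235² → acute
(60,11,61): 11²+60² = 3721 = 61² → right
(47,37,72): 37²+47² = 3578 < 5184 = 72² → obtuse
(770,1022,672): 672²+770² = 1044484 = 1022² → right
(23,10,28): 10²+23² = 629 < 784 = 28² → obtuse
1 of the 5 is acute.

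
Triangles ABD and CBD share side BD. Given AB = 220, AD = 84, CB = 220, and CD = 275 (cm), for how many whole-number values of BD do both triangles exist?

From triangle ABD: 136 < BD < 304.
From triangle CBD: 55 < BD < 495.
Intersection: 136 < BD < 304, so integers 137 through 303: 167 values.

167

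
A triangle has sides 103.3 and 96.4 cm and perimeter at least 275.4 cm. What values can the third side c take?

Triangle inequality alone gives 6.9 < c < 199.7.
The perimeter condition gives c ≥ 275.4 − 103.3 − 96.4 = 75.7.
Intersecting the two: 75.7 ≤ c < 199.7.

75.7 ≤ c < 199.7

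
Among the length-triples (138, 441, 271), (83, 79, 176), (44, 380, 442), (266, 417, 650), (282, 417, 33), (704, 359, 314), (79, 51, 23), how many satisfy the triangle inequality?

(138,271,441): 138+271 ≤ 441 → not valid
(79,83,176): 79+83 ≤ 176 → not valid
(44,380,442): 44+380 ≤ 442 → not valid
(266,417,650): 266+417 > 650 → valid
(33,282,417): 33+282 ≤ 417 → not valid
(314,359,704): 314+359 ≤ 704 → not valid
(23,51,79): 23+51 ≤ 79 → not valid
1 of the 7 triples forms a triangle.

1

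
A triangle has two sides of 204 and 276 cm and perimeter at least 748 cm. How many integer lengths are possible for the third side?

Triangle inequality: 72 < x < 480. Perimeter ≥ 748 gives x ≥ 748 − 204 − 276 = 268.
So 268 ≤ x < 480; integers 268 through 479: 212 values.

212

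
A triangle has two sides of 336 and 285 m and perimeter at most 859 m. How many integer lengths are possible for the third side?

Triangle inequality: 51 < x < 621. Perimeter ≤ 859 gives x ≤ 859 − 336 − 285 = 238.
So 51 < x ≤ 238; integers 52 through 238: 187 values.

187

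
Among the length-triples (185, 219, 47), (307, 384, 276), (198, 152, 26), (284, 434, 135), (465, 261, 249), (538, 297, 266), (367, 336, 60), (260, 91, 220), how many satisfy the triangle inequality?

6

(47,185,219): 47+185 > 219 → valid
(276,307,384): 276+307 > 384 → valid
(26,152,198): 26+152 ≤ 198 → not valid
(135,284,434): 135+284 ≤ 434 → not valid
(249,261,465): 249+261 > 465 → valid
(266,297,538): 266+297 > 538 → valid
(60,336,367): 60+336 > 367 → valid
(91,220,260): 91+220 > 260 → valid
6 of the 8 triples form a triangle.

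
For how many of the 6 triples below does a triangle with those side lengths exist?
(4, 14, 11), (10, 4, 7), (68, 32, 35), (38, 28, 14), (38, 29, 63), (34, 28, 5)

(4,11,14): 4+11 > 14 → valid
(4,7,10): 4+7 > 10 → valid
(32,35,68): 32+35 ≤ 68 → not valid
(14,28,38): 14+28 > 38 → valid
(29,38,63): 29+38 > 63 → valid
(5,28,34): 5+28 ≤ 34 → not valid
4 of the 6 triples form a triangle.

4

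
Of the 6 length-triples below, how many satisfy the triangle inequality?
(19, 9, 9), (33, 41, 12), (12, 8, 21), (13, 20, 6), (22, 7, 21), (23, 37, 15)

3

(9,9,19): 9+9 ≤ 19 → not valid
(12,33,41): 12+33 > 41 → valid
(8,12,21): 8+12 ≤ 21 → not valid
(6,13,20): 6+13 ≤ 20 → not valid
(7,21,22): 7+21 > 22 → valid
(15,23,37): 15+23 > 37 → valid
3 of the 6 triples form a triangle.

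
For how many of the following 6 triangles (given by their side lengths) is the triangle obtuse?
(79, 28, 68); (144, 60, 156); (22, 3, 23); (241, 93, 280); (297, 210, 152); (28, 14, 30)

(79,28,68): 28²+68² = 5408 < 6241 = 79² → obtuse
(144,60,156): 60²+144² = 24336 = 156² → right
(22,3,23): 3²+22² = 493 < 529 = 23² → obtuse
(241,93,280): 93²+241² = 66730 < 78400 = 280² → obtuse
(297,210,152): 152²+210² = 67204 < 88209 = 297² → obtuse
(28,14,30): 14²+28² = 980 > 900 = 30² → acute
4 of the 6 are obtuse.

4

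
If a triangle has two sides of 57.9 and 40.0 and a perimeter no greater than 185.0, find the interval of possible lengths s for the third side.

17.9 < s ≤ 87.1

Triangle inequality alone gives 17.9 < s < 97.9.
The perimeter condition gives s ≤ 185.0 − 57.9 − 40.0 = 87.1.
Intersecting the two: 17.9 < s ≤ 87.1.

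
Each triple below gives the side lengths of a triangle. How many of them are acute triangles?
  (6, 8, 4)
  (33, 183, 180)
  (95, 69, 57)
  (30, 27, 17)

(6,8,4): 4²+6² = 52 < 64 = 8² → obtuse
(33,183,180): 33²+180² = 33489 = 183² → right
(95,69,57): 57²+69² = 8010 < 9025 = 95² → obtuse
(30,27,17): 17²+27² = 1018 > 900 = 30² → acute
1 of the 4 is acute.

1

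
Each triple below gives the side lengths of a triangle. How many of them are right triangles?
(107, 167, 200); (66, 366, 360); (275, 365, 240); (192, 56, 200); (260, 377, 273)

(107,167,200): 107²+167² = 39338 < 40000 = 200² → obtuse
(66,366,360): 66²+360² = 133956 = 366² → right
(275,365,240): 240²+275² = 133225 = 365² → right
(192,56,200): 56²+192² = 40000 = 200² → right
(260,377,273): 260²+273² = 142129 = 377² → right
4 of the 5 are right.

4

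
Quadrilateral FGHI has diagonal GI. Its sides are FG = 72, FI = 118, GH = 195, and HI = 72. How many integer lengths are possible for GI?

66

From triangle FGI: 46 < GI < 190.
From triangle HGI: 123 < GI < 267.
Intersection: 123 < GI < 190, so integers 124 through 189: 66 values.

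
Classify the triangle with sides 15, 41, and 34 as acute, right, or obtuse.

Compare the square of the longest side to the sum of squares of the other two: 15² + 34² = 1381 < 1681 = 41².

obtuse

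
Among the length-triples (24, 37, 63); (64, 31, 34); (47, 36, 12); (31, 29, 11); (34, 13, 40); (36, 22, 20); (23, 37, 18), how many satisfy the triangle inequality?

6

(24,37,63): 24+37 ≤ 63 → not valid
(31,34,64): 31+34 > 64 → valid
(12,36,47): 12+36 > 47 → valid
(11,29,31): 11+29 > 31 → valid
(13,34,40): 13+34 > 40 → valid
(20,22,36): 20+22 > 36 → valid
(18,23,37): 18+23 > 37 → valid
6 of the 7 triples form a triangle.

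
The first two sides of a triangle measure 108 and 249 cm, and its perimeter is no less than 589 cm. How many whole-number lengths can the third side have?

Triangle inequality: 141 < x < 357. Perimeter ≥ 589 gives x ≥ 589 − 108 − 249 = 232.
So 232 ≤ x < 357; integers 232 through 356: 125 values.

125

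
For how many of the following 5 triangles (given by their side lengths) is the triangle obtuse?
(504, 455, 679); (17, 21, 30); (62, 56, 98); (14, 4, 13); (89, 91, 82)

3

(504,455,679): 455²+504² = 461041 = 679² → right
(17,21,30): 17²+21² = 730 < 900 = 30² → obtuse
(62,56,98): 56²+62² = 6980 < 9604 = 98² → obtuse
(14,4,13): 4²+13² = 185 < 196 = 14² → obtuse
(89,91,82): 82²+89² = 14645 > 8281 = 91² → acute
3 of the 5 are obtuse.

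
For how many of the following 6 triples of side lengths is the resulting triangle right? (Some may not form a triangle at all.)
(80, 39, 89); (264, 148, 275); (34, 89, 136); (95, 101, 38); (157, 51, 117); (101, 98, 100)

1

(80,39,89): 39²+80² = 7921 = 89² → right
(264,148,275): 148²+264² = 91600 > 75625 = 275² → acute
(34,89,136): 34+89 ≤ 136, not a triangle
(95,101,38): 38²+95² = 10469 > 10201 = 101² → acute
(157,51,117): 51²+117² = 16290 < 24649 = 157² → obtuse
(101,98,100): 98²+100² = 19604 > 10201 = 101² → acute
1 of the 6 is right.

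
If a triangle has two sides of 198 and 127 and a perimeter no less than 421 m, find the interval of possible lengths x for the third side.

96 ≤ x < 325

Triangle inequality alone gives 71 < x < 325.
The perimeter condition gives x ≥ 421 − 198 − 127 = 96.
Intersecting the two: 96 ≤ x < 325.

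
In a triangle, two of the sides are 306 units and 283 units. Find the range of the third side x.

By the triangle inequality, x must be less than 306 + 283 = 589 and greater than |306 − 283| = 23.

23 < x < 589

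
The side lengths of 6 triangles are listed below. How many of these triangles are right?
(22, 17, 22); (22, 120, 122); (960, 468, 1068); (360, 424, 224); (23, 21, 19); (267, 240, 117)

4

(22,17,22): 17²+22² = 773 > 484 = 22² → acute
(22,120,122): 22²+120² = 14884 = 122² → right
(960,468,1068): 468²+960² = 1140624 = 1068² → right
(360,424,224): 224²+360² = 179776 = 424² → right
(23,21,19): 19²+21² = 802 > 529 = 23² → acute
(267,240,117): 117²+240² = 71289 = 267² → right
4 of the 6 are right.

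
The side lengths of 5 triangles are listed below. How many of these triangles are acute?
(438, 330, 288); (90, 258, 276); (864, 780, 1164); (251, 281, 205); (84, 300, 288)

1

(438,330,288): 288²+330² = 191844 = 438² → right
(90,258,276): 90²+258² = 74664 < 76176 = 276² → obtuse
(864,780,1164): 780²+864² = 1354896 = 1164² → right
(251,281,205): 205²+251² = 105026 > 78961 = 281² → acute
(84,300,288): 84²+288² = 90000 = 300² → right
1 of the 5 is acute.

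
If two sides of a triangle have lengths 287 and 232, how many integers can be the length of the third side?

The third side lies in the open interval (55, 519).
Integers from 56 to 518 inclusive: 518 − 56 + 1 = 463.

463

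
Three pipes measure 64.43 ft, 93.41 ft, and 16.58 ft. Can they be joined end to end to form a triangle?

The longest side is 93.41, but the other two sum to only 81.01.
81.01 < 93.41, so the triangle inequality fails.

No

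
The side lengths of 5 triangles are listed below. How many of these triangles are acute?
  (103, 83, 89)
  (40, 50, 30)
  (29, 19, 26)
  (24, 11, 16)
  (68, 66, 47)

3

(103,83,89): 83²+89² = 14810 > 10609 = 103² → acute
(40,50,30): 30²+40² = 2500 = 50² → right
(29,19,26): 19²+26² = 1037 > 841 = 29² → acute
(24,11,16): 11²+16² = 377 < 576 = 24² → obtuse
(68,66,47): 47²+66² = 6565 > 4624 = 68² → acute
3 of the 5 are acute.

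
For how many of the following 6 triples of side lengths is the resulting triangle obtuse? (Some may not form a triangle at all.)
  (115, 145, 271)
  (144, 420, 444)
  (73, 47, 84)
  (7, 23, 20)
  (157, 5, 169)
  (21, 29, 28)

1

(115,145,271): 115+145 ≤ 271, not a triangle
(144,420,444): 144²+420² = 197136 = 444² → right
(73,47,84): 47²+73² = 7538 > 7056 = 84² → acute
(7,23,20): 7²+20² = 449 < 529 = 23² → obtuse
(157,5,169): 5+157 ≤ 169, not a triangle
(21,29,28): 21²+28² = 1225 > 841 = 29² → acute
1 of the 6 is obtuse.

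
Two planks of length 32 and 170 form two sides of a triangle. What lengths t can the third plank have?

By the triangle inequality, t must be less than 32 + 170 = 202 and greater than |32 − 170| = 138.

138 < t < 202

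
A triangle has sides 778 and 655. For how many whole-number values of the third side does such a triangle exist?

1309

The third side lies in the open interval (123, 1433).
Integers from 124 to 1432 inclusive: 1432 − 124 + 1 = 1309.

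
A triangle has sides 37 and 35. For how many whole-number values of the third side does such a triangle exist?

69

The third side lies in the open interval (2, 72).
Integers from 3 to 71 inclusive: 71 − 3 + 1 = 69.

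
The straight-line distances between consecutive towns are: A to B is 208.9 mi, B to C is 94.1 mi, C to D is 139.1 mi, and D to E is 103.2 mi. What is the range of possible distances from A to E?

The maximum is all hops collinear in one direction: 208.9 + 94.1 + 139.1 + 103.2 = 545.3.
The longest hop is 208.9; the others sum to 336.4. Since 208.9 ≤ 336.4, the path can fold back on itself completely, so the minimum distance is 0.

0 ≤ AE ≤ 545.3 mi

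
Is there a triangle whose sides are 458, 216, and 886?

The longest side is 886, but the other two sum to only 674.
674 < 886, so the triangle inequality fails.

No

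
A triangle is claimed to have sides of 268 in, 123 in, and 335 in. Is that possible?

Yes

The longest side is 335, and the other two sum to 391.
Since 391 > 335, the triangle inequality holds.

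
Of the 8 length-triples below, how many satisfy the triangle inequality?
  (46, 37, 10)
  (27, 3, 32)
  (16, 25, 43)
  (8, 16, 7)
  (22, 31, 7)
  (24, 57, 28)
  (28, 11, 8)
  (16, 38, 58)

(10,37,46): 10+37 > 46 → valid
(3,27,32): 3+27 ≤ 32 → not valid
(16,25,43): 16+25 ≤ 43 → not valid
(7,8,16): 7+8 ≤ 16 → not valid
(7,22,31): 7+22 ≤ 31 → not valid
(24,28,57): 24+28 ≤ 57 → not valid
(8,11,28): 8+11 ≤ 28 → not valid
(16,38,58): 16+38 ≤ 58 → not valid
1 of the 8 triples forms a triangle.

1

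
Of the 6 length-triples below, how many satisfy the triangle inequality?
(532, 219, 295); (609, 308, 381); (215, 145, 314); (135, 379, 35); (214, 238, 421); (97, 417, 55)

3

(219,295,532): 219+295 ≤ 532 → not valid
(308,381,609): 308+381 > 609 → valid
(145,215,314): 145+215 > 314 → valid
(35,135,379): 35+135 ≤ 379 → not valid
(214,238,421): 214+238 > 421 → valid
(55,97,417): 55+97 ≤ 417 → not valid
3 of the 6 triples form a triangle.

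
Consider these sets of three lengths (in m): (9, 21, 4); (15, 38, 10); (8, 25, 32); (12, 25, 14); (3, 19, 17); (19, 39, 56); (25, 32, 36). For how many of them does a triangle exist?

(4,9,21): 4+9 ≤ 21 → not valid
(10,15,38): 10+15 ≤ 38 → not valid
(8,25,32): 8+25 > 32 → valid
(12,14,25): 12+14 > 25 → valid
(3,17,19): 3+17 > 19 → valid
(19,39,56): 19+39 > 56 → valid
(25,32,36): 25+32 > 36 → valid
5 of the 7 triples form a triangle.

5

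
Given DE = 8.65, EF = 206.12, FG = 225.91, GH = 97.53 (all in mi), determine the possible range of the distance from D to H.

0 ≤ DH ≤ 538.21 mi

The maximum is all hops collinear in one direction: 8.65 + 206.12 + 225.91 + 97.53 = 538.21.
The longest hop is 225.91; the others sum to 312.30. Since 225.91 ≤ 312.30, the path can fold back on itself completely, so the minimum distance is 0.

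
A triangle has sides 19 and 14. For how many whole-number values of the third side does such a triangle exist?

27

The third side lies in the open interval (5, 33).
Integers from 6 to 32 inclusive: 32 − 6 + 1 = 27.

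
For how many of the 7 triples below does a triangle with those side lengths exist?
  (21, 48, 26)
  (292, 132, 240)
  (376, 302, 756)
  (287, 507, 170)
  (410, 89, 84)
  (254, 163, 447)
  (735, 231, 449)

(21,26,48): 21+26 ≤ 48 → not valid
(132,240,292): 132+240 > 292 → valid
(302,376,756): 302+376 ≤ 756 → not valid
(170,287,507): 170+287 ≤ 507 → not valid
(84,89,410): 84+89 ≤ 410 → not valid
(163,254,447): 163+254 ≤ 447 → not valid
(231,449,735): 231+449 ≤ 735 → not valid
1 of the 7 triples forms a triangle.

1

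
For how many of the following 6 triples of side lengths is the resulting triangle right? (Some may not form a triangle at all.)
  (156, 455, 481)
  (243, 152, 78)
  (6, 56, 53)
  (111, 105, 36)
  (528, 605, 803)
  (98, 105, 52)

(156,455,481): 156²+455² = 231361 = 481² → right
(243,152,78): 78+152 ≤ 243, not a triangle
(6,56,53): 6²+53² = 2845 < 3136 = 56² → obtuse
(111,105,36): 36²+105² = 12321 = 111² → right
(528,605,803): 528²+605² = 644809 = 803² → right
(98,105,52): 52²+98² = 12308 > 11025 = 105² → acute
3 of the 6 are right.

3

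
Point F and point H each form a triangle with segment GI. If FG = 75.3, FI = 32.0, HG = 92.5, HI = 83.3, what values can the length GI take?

From triangle FGI: |75.3 − 32.0| < GI < 75.3 + 32.0, i.e. 43.3 < GI < 107.3.
From triangle HGI: 9.2 < GI < 175.8.
Both must hold, so GI lies in the intersection.

43.3 < GI < 107.3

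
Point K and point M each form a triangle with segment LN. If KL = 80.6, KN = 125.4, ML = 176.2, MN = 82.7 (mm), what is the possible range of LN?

93.5 < LN < 206.0

From triangle KLN: |80.6 − 125.4| < LN < 80.6 + 125.4, i.e. 44.8 < LN < 206.0.
From triangle MLN: 93.5 < LN < 258.9.
Both must hold, so LN lies in the intersection.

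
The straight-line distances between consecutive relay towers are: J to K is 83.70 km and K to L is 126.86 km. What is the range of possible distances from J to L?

43.16 ≤ JL ≤ 210.56 km

By the triangle inequality, |83.70 − 126.86| ≤ JL ≤ 83.70 + 126.86.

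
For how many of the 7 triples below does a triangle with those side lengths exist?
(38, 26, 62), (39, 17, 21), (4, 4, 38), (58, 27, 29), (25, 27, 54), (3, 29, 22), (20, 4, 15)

1

(26,38,62): 26+38 > 62 → valid
(17,21,39): 17+21 ≤ 39 → not valid
(4,4,38): 4+4 ≤ 38 → not valid
(27,29,58): 27+29 ≤ 58 → not valid
(25,27,54): 25+27 ≤ 54 → not valid
(3,22,29): 3+22 ≤ 29 → not valid
(4,15,20): 4+15 ≤ 20 → not valid
1 of the 7 triples forms a triangle.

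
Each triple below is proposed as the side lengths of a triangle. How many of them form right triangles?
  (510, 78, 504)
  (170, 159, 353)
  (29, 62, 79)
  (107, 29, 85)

1

(510,78,504): 78²+504² = 260100 = 510² → right
(170,159,353): 159+170 ≤ 353, not a triangle
(29,62,79): 29²+62² = 4685 < 6241 = 79² → obtuse
(107,29,85): 29²+85² = 8066 < 11449 = 107² → obtuse
1 of the 4 is right.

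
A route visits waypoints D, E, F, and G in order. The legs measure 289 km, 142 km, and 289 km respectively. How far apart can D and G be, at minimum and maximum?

0 ≤ DG ≤ 720 km

The maximum is all hops collinear in one direction: 289 + 142 + 289 = 720.
The longest hop is 289; the others sum to 431. Since 289 ≤ 431, the path can fold back on itself completely, so the minimum distance is 0.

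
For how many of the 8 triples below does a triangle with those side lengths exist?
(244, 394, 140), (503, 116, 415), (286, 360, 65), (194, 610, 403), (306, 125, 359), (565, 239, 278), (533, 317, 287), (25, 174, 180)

4

(140,244,394): 140+244 ≤ 394 → not valid
(116,415,503): 116+415 > 503 → valid
(65,286,360): 65+286 ≤ 360 → not valid
(194,403,610): 194+403 ≤ 610 → not valid
(125,306,359): 125+306 > 359 → valid
(239,278,565): 239+278 ≤ 565 → not valid
(287,317,533): 287+317 > 533 → valid
(25,174,180): 25+174 > 180 → valid
4 of the 8 triples form a triangle.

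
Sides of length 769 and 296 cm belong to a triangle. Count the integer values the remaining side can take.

591

The third side lies in the open interval (473, 1065).
Integers from 474 to 1064 inclusive: 1064 − 474 + 1 = 591.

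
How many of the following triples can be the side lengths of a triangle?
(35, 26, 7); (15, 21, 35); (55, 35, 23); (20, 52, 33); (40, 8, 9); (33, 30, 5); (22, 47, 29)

(7,26,35): 7+26 ≤ 35 → not valid
(15,21,35): 15+21 > 35 → valid
(23,35,55): 23+35 > 55 → valid
(20,33,52): 20+33 > 52 → valid
(8,9,40): 8+9 ≤ 40 → not valid
(5,30,33): 5+30 > 33 → valid
(22,29,47): 22+29 > 47 → valid
5 of the 7 triples form a triangle.

5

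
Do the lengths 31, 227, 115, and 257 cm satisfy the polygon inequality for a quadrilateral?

A quadrilateral exists iff every side is shorter than the sum of the others — equivalently, the longest side is less than the sum of the rest.
Longest side 257 < 373 (sum of the remaining 3), so yes.

Yes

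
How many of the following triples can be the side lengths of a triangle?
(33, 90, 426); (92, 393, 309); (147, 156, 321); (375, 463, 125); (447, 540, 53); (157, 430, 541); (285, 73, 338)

4

(33,90,426): 33+90 ≤ 426 → not valid
(92,309,393): 92+309 > 393 → valid
(147,156,321): 147+156 ≤ 321 → not valid
(125,375,463): 125+375 > 463 → valid
(53,447,540): 53+447 ≤ 540 → not valid
(157,430,541): 157+430 > 541 → valid
(73,285,338): 73+285 > 338 → valid
4 of the 7 triples form a triangle.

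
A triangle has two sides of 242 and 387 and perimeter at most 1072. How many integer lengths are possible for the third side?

Triangle inequality: 145 < x < 629. Perimeter ≤ 1072 gives x ≤ 1072 − 242 − 387 = 443.
So 145 < x ≤ 443; integers 146 through 443: 298 values.

298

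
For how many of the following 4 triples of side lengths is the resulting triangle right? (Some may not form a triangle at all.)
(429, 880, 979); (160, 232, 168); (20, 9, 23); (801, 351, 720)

3

(429,880,979): 429²+880² = 958441 = 979² → right
(160,232,168): 160²+168² = 53824 = 232² → right
(20,9,23): 9²+20² = 481 < 529 = 23² → obtuse
(801,351,720): 351²+720² = 641601 = 801² → right
3 of the 4 are right.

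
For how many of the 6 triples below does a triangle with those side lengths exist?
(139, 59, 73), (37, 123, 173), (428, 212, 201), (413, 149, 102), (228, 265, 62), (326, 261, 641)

(59,73,139): 59+73 ≤ 139 → not valid
(37,123,173): 37+123 ≤ 173 → not valid
(201,212,428): 201+212 ≤ 428 → not valid
(102,149,413): 102+149 ≤ 413 → not valid
(62,228,265): 62+228 > 265 → valid
(261,326,641): 261+326 ≤ 641 → not valid
1 of the 6 triples forms a triangle.

1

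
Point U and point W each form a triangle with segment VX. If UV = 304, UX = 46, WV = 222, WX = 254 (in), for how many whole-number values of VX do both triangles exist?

From triangle UVX: 258 < VX < 350.
From triangle WVX: 32 < VX < 476.
Intersection: 258 < VX < 350, so integers 259 through 349: 91 values.

91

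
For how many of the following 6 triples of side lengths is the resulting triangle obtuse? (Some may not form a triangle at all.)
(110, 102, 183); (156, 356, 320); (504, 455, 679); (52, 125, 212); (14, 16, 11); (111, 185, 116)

(110,102,183): 102²+110² = 22504 < 33489 = 183² → obtuse
(156,356,320): 156²+320² = 126736 = 356² → right
(504,455,679): 455²+504² = 461041 = 679² → right
(52,125,212): 52+125 ≤ 212, not a triangle
(14,16,11): 11²+14² = 317 > 256 = 16² → acute
(111,185,116): 111²+116² = 25777 < 34225 = 185² → obtuse
2 of the 6 are obtuse.

2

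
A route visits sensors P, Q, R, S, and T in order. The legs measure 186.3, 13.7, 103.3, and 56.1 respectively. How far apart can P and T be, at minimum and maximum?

The maximum is all hops collinear in one direction: 186.3 + 13.7 + 103.3 + 56.1 = 359.4.
The longest hop is 186.3; the others sum to 173.1. Folding the others back against it leaves at least 186.3 − 173.1 = 13.2.

13.2 ≤ PT ≤ 359.4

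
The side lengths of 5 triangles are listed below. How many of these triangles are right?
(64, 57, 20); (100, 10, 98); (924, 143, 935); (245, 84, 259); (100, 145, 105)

(64,57,20): 20²+57² = 3649 < 4096 = 64² → obtuse
(100,10,98): 10²+98² = 9704 < 10000 = 100² → obtuse
(924,143,935): 143²+924² = 874225 = 935² → right
(245,84,259): 84²+245² = 67081 = 259² → right
(100,145,105): 100²+105² = 21025 = 145² → right
3 of the 5 are right.

3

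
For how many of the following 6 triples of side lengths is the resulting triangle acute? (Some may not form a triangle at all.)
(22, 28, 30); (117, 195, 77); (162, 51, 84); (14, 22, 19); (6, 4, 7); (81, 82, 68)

(22,28,30): 22²+28² = 1268 > 900 = 30² → acute
(117,195,77): 77+117 ≤ 195, not a triangle
(162,51,84): 51+84 ≤ 162, not a triangle
(14,22,19): 14²+19² = 557 > 484 = 22² → acute
(6,4,7): 4²+6² = 52 > 49 = 7² → acute
(81,82,68): 68²+81² = 11185 > 6724 = 82² → acute
4 of the 6 are acute.

4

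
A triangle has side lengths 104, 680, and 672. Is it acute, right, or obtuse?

right

Compare the square of the longest side to the sum of squares of the other two: 104² + 672² = 462400 = 680².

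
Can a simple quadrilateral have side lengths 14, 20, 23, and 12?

A quadrilateral exists iff every side is shorter than the sum of the others — equivalently, the longest side is less than the sum of the rest.
Longest side 23 < 46 (sum of the remaining 3), so yes.

Yes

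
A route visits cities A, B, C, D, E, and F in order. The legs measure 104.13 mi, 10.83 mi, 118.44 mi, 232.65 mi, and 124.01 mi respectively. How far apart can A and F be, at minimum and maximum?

The maximum is all hops collinear in one direction: 104.13 + 10.83 + 118.44 + 232.65 + 124.01 = 590.06.
The longest hop is 232.65; the others sum to 357.41. Since 232.65 ≤ 357.41, the path can fold back on itself completely, so the minimum distance is 0.

0 ≤ AF ≤ 590.06 mi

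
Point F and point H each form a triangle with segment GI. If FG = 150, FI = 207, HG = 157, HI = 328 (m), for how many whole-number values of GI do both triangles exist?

185

From triangle FGI: 57 < GI < 357.
From triangle HGI: 171 < GI < 485.
Intersection: 171 < GI < 357, so integers 172 through 356: 185 values.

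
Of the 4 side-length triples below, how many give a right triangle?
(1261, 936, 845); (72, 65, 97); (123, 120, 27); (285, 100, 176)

(1261,936,845): 845²+936² = 1590121 = 1261² → right
(72,65,97): 65²+72² = 9409 = 97² → right
(123,120,27): 27²+120² = 15129 = 123² → right
(285,100,176): 100+176 ≤ 285, not a triangle
3 of the 4 are right.

3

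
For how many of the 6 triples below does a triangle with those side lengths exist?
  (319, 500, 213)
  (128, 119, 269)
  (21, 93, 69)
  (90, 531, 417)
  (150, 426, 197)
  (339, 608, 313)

2

(213,319,500): 213+319 > 500 → valid
(119,128,269): 119+128 ≤ 269 → not valid
(21,69,93): 21+69 ≤ 93 → not valid
(90,417,531): 90+417 ≤ 531 → not valid
(150,197,426): 150+197 ≤ 426 → not valid
(313,339,608): 313+339 > 608 → valid
2 of the 6 triples form a triangle.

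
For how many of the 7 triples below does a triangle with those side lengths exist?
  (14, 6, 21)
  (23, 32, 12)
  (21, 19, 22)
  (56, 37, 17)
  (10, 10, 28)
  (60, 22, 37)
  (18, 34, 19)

3

(6,14,21): 6+14 ≤ 21 → not valid
(12,23,32): 12+23 > 32 → valid
(19,21,22): 19+21 > 22 → valid
(17,37,56): 17+37 ≤ 56 → not valid
(10,10,28): 10+10 ≤ 28 → not valid
(22,37,60): 22+37 ≤ 60 → not valid
(18,19,34): 18+19 > 34 → valid
3 of the 7 triples form a triangle.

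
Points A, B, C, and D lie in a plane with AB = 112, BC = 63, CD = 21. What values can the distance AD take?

The maximum is all hops collinear in one direction: 112 + 63 + 21 = 196.
The longest hop is 112; the others sum to 84. Folding the others back against it leaves at least 112 − 84 = 28.

28 ≤ AD ≤ 196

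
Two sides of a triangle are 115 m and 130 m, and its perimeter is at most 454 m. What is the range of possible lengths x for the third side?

15 < x ≤ 209 m

Triangle inequality alone gives 15 < x < 245.
The perimeter condition gives x ≤ 454 − 115 − 130 = 209.
Intersecting the two: 15 < x ≤ 209.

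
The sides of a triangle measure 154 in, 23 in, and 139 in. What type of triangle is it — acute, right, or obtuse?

Compare the square of the longest side to the sum of squares of the other two: 23² + 139² = 19850 < 23716 = 154².

obtuse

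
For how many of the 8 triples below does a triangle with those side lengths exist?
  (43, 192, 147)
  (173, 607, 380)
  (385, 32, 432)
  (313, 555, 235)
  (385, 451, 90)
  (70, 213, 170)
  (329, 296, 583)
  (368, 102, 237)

3

(43,147,192): 43+147 ≤ 192 → not valid
(173,380,607): 173+380 ≤ 607 → not valid
(32,385,432): 32+385 ≤ 432 → not valid
(235,313,555): 235+313 ≤ 555 → not valid
(90,385,451): 90+385 > 451 → valid
(70,170,213): 70+170 > 213 → valid
(296,329,583): 296+329 > 583 → valid
(102,237,368): 102+237 ≤ 368 → not valid
3 of the 8 triples form a triangle.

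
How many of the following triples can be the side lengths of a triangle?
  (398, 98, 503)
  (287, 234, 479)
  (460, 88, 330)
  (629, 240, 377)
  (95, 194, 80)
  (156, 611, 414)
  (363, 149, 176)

(98,398,503): 98+398 ≤ 503 → not valid
(234,287,479): 234+287 > 479 → valid
(88,330,460): 88+330 ≤ 460 → not valid
(240,377,629): 240+377 ≤ 629 → not valid
(80,95,194): 80+95 ≤ 194 → not valid
(156,414,611): 156+414 ≤ 611 → not valid
(149,176,363): 149+176 ≤ 363 → not valid
1 of the 7 triples forms a triangle.

1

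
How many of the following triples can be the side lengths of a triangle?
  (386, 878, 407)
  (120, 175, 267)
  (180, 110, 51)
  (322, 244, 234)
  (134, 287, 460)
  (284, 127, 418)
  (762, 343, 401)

2

(386,407,878): 386+407 ≤ 878 → not valid
(120,175,267): 120+175 > 267 → valid
(51,110,180): 51+110 ≤ 180 → not valid
(234,244,322): 234+244 > 322 → valid
(134,287,460): 134+287 ≤ 460 → not valid
(127,284,418): 127+284 ≤ 418 → not valid
(343,401,762): 343+401 ≤ 762 → not valid
2 of the 7 triples form a triangle.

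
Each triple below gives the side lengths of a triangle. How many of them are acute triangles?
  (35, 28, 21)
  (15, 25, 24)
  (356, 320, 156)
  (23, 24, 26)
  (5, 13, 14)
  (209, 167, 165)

3

(35,28,21): 21²+28² = 1225 = 35² → right
(15,25,24): 15²+24² = 801 > 625 = 25² → acute
(356,320,156): 156²+320² = 126736 = 356² → right
(23,24,26): 23²+24² = 1105 > 676 = 26² → acute
(5,13,14): 5²+13² = 194 < 196 = 14² → obtuse
(209,167,165): 165²+167² = 55114 > 43681 = 209² → acute
3 of the 6 are acute.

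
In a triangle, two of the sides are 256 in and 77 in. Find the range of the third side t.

179 < t < 333

By the triangle inequality, t must be less than 256 + 77 = 333 and greater than |256 − 77| = 179.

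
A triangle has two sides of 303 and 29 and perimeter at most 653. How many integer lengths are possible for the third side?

47

Triangle inequality: 274 < x < 332. Perimeter ≤ 653 gives x ≤ 653 − 303 − 29 = 321.
So 274 < x ≤ 321; integers 275 through 321: 47 values.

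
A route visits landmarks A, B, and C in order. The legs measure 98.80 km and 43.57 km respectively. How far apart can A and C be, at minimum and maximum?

55.23 ≤ AC ≤ 142.37 km

By the triangle inequality, |98.80 − 43.57| ≤ AC ≤ 98.80 + 43.57.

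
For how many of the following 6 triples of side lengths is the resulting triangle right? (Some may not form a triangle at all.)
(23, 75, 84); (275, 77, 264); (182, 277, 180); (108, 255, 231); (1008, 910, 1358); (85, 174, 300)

3

(23,75,84): 23²+75² = 6154 < 7056 = 84² → obtuse
(275,77,264): 77²+264² = 75625 = 275² → right
(182,277,180): 180²+182² = 65524 < 76729 = 277² → obtuse
(108,255,231): 108²+231² = 65025 = 255² → right
(1008,910,1358): 910²+1008² = 1844164 = 1358² → right
(85,174,300): 85+174 ≤ 300, not a triangle
3 of the 6 are right.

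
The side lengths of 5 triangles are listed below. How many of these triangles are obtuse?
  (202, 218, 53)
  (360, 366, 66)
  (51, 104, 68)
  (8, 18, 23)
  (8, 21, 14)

(202,218,53): 53²+202² = 43613 < 47524 = 218² → obtuse
(360,366,66): 66²+360² = 133956 = 366² → right
(51,104,68): 51²+68² = 7225 < 10816 = 104² → obtuse
(8,18,23): 8²+18² = 388 < 529 = 23² → obtuse
(8,21,14): 8²+14² = 260 < 441 = 21² → obtuse
4 of the 5 are obtuse.

4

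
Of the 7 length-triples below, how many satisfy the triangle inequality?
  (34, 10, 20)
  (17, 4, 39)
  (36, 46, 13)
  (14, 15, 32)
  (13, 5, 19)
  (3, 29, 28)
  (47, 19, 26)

(10,20,34): 10+20 ≤ 34 → not valid
(4,17,39): 4+17 ≤ 39 → not valid
(13,36,46): 13+36 > 46 → valid
(14,15,32): 14+15 ≤ 32 → not valid
(5,13,19): 5+13 ≤ 19 → not valid
(3,28,29): 3+28 > 29 → valid
(19,26,47): 19+26 ≤ 47 → not valid
2 of the 7 triples form a triangle.

2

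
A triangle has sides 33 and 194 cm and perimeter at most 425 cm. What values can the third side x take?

Triangle inequality alone gives 161 < x < 227.
The perimeter condition gives x ≤ 425 − 33 − 194 = 198.
Intersecting the two: 161 < x ≤ 198.

161 < x ≤ 198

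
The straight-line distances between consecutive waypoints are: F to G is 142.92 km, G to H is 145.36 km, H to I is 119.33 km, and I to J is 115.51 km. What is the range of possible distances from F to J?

The maximum is all hops collinear in one direction: 142.92 + 145.36 + 119.33 + 115.51 = 523.12.
The longest hop is 145.36; the others sum to 377.76. Since 145.36 ≤ 377.76, the path can fold back on itself completely, so the minimum distance is 0.

0 ≤ FJ ≤ 523.12 km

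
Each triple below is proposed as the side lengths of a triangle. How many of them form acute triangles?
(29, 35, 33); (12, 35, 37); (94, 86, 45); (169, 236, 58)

(29,35,33): 29²+33² = 1930 > 1225 = 35² → acute
(12,35,37): 12²+35² = 1369 = 37² → right
(94,86,45): 45²+86² = 9421 > 8836 = 94² → acute
(169,236,58): 58+169 ≤ 236, not a triangle
2 of the 4 are acute.

2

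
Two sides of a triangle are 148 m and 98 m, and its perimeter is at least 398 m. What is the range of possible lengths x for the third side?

Triangle inequality alone gives 50 < x < 246.
The perimeter condition gives x ≥ 398 − 148 − 98 = 152.
Intersecting the two: 152 ≤ x < 246.

152 ≤ x < 246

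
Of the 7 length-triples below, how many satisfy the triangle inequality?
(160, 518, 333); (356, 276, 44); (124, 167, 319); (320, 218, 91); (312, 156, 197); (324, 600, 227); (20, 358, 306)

1

(160,333,518): 160+333 ≤ 518 → not valid
(44,276,356): 44+276 ≤ 356 → not valid
(124,167,319): 124+167 ≤ 319 → not valid
(91,218,320): 91+218 ≤ 320 → not valid
(156,197,312): 156+197 > 312 → valid
(227,324,600): 227+324 ≤ 600 → not valid
(20,306,358): 20+306 ≤ 358 → not valid
1 of the 7 triples forms a triangle.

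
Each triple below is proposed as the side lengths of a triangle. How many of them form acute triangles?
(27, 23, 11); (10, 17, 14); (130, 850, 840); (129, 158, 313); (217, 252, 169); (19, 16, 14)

3

(27,23,11): 11²+23² = 650 < 729 = 27² → obtuse
(10,17,14): 10²+14² = 296 > 289 = 17² → acute
(130,850,840): 130²+840² = 722500 = 850² → right
(129,158,313): 129+158 ≤ 313, not a triangle
(217,252,169): 169²+217² = 75650 > 63504 = 252² → acute
(19,16,14): 14²+16² = 452 > 361 = 19² → acute
3 of the 6 are acute.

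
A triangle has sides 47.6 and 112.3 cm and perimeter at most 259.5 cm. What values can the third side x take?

Triangle inequality alone gives 64.7 < x < 159.9.
The perimeter condition gives x ≤ 259.5 − 47.6 − 112.3 = 99.6.
Intersecting the two: 64.7 < x ≤ 99.6.

64.7 < x ≤ 99.6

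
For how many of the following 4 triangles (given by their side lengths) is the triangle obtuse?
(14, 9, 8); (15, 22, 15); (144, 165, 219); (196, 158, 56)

(14,9,8): 8²+9² = 145 < 196 = 14² → obtuse
(15,22,15): 15²+15² = 450 < 484 = 22² → obtuse
(144,165,219): 144²+165² = 47961 = 219² → right
(196,158,56): 56²+158² = 28100 < 38416 = 196² → obtuse
3 of the 4 are obtuse.

3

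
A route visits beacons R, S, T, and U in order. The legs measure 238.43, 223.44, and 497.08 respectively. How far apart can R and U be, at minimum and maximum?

35.21 ≤ RU ≤ 958.95

The maximum is all hops collinear in one direction: 238.43 + 223.44 + 497.08 = 958.95.
The longest hop is 497.08; the others sum to 461.87. Folding the others back against it leaves at least 497.08 − 461.87 = 35.21.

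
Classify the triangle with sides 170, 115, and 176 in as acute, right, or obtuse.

Compare the square of the longest side to the sum of squares of the other two: 115² + 170² = 42125 > 30976 = 176².

acute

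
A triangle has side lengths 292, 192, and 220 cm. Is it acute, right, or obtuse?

Compare the square of the longest side to the sum of squares of the other two: 192² + 220² = 85264 = 292².

right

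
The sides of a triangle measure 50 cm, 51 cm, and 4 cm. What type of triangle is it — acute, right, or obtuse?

Compare the square of the longest side to the sum of squares of the other two: 4² + 50² = 2516 < 2601 = 51².

obtuse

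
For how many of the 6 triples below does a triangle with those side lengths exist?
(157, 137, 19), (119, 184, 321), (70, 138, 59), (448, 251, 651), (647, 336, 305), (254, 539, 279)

(19,137,157): 19+137 ≤ 157 → not valid
(119,184,321): 119+184 ≤ 321 → not valid
(59,70,138): 59+70 ≤ 138 → not valid
(251,448,651): 251+448 > 651 → valid
(305,336,647): 305+336 ≤ 647 → not valid
(254,279,539): 254+279 ≤ 539 → not valid
1 of the 6 triples forms a triangle.

1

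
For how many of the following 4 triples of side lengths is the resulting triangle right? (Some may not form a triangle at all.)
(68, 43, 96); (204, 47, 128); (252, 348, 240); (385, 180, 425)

2

(68,43,96): 43²+68² = 6473 < 9216 = 96² → obtuse
(204,47,128): 47+128 ≤ 204, not a triangle
(252,348,240): 240²+252² = 121104 = 348² → right
(385,180,425): 180²+385² = 180625 = 425² → right
2 of the 4 are right.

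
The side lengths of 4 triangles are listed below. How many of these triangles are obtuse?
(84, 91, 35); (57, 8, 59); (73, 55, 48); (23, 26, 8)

2

(84,91,35): 35²+84² = 8281 = 91² → right
(57,8,59): 8²+57² = 3313 < 3481 = 59² → obtuse
(73,55,48): 48²+55² = 5329 = 73² → right
(23,26,8): 8²+23² = 593 < 676 = 26² → obtuse
2 of the 4 are obtuse.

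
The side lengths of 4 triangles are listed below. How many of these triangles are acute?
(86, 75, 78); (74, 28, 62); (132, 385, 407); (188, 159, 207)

(86,75,78): 75²+78² = 11709 > 7396 = 86² → acute
(74,28,62): 28²+62² = 4628 < 5476 = 74² → obtuse
(132,385,407): 132²+385² = 165649 = 407² → right
(188,159,207): 159²+188² = 60625 > 42849 = 207² → acute
2 of the 4 are acute.

2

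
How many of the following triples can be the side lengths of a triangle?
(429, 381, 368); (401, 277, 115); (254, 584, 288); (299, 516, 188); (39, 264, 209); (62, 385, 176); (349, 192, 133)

(368,381,429): 368+381 > 429 → valid
(115,277,401): 115+277 ≤ 401 → not valid
(254,288,584): 254+288 ≤ 584 → not valid
(188,299,516): 188+299 ≤ 516 → not valid
(39,209,264): 39+209 ≤ 264 → not valid
(62,176,385): 62+176 ≤ 385 → not valid
(133,192,349): 133+192 ≤ 349 → not valid
1 of the 7 triples forms a triangle.

1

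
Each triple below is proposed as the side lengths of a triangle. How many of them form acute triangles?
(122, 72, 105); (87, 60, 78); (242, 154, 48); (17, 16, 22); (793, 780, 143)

3

(122,72,105): 72²+105² = 16209 > 14884 = 122² → acute
(87,60,78): 60²+78² = 9684 > 7569 = 87² → acute
(242,154,48): 48+154 ≤ 242, not a triangle
(17,16,22): 16²+17² = 545 > 484 = 22² → acute
(793,780,143): 143²+780² = 628849 = 793² → right
3 of the 5 are acute.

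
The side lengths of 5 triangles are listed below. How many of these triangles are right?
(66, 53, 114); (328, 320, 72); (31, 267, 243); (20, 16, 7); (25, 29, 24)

1

(66,53,114): 53²+66² = 7165 < 12996 = 114² → obtuse
(328,320,72): 72²+320² = 107584 = 328² → right
(31,267,243): 31²+243² = 60010 < 71289 = 267² → obtuse
(20,16,7): 7²+16² = 305 < 400 = 20² → obtuse
(25,29,24): 24²+25² = 1201 > 841 = 29² → acute
1 of the 5 is right.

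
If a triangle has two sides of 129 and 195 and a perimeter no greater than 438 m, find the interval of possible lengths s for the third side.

Triangle inequality alone gives 66 < s < 324.
The perimeter condition gives s ≤ 438 − 129 − 195 = 114.
Intersecting the two: 66 < s ≤ 114.

66 < s ≤ 114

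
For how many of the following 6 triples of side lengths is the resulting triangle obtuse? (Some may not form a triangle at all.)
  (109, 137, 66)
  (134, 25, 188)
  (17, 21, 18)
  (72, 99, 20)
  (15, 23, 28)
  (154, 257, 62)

(109,137,66): 66²+109² = 16237 < 18769 = 137² → obtuse
(134,25,188): 25+134 ≤ 188, not a triangle
(17,21,18): 17²+18² = 613 > 441 = 21² → acute
(72,99,20): 20+72 ≤ 99, not a triangle
(15,23,28): 15²+23² = 754 < 784 = 28² → obtuse
(154,257,62): 62+154 ≤ 257, not a triangle
2 of the 6 are obtuse.

2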